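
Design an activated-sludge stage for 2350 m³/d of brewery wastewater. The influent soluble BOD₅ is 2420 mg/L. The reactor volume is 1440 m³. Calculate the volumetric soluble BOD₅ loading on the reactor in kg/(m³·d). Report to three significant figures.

L_v ≈ 3.95 kg soluble BOD₅/(m³·d)

L_v = Q S₀ / V = 2350 × 2420 × 10⁻³ / 1440 = 3.949 kg/(m³·d).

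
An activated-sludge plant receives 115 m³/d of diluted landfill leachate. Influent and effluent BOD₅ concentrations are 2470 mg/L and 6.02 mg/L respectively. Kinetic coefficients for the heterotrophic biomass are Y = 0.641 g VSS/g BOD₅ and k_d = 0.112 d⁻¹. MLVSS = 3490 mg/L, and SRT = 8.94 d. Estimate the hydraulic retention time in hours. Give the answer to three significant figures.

From the SRT design equation V = Y Q (S₀−S) θ_c / [X (1 + k_d θ_c)] = 0.641 × 115 × (2470 − 6.02) × 8.94 / [3490 × (1 + 0.112 × 8.94)] = 1.62×10^6 / 6984 = 232.5 m³.
HRT = V/Q = 232.5 m³ / 115 m³·d⁻¹ = 2.022 d × 24 = 48.52 h.

τ ≈ 48.5 h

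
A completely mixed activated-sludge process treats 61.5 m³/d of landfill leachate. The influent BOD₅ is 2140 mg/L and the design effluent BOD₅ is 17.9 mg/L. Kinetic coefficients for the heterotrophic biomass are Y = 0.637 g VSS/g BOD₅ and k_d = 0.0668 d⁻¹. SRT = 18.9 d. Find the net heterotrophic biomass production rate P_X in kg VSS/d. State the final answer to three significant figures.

P_X ≈ 36.7 kg VSS/d

Observed yield with endogenous decay: Y_obs = Y / (1 + k_d·θ_c) = 0.637 / (1 + 0.0668 × 18.9) = 0.637 / 2.263 = 0.2815 g VSS/g BOD₅.
Q·(S₀ − S) = 61.5 × (2140 − 17.9) × 10⁻³ = 130.5 kg/d removed.
Net biomass production P_X = Y_obs × Q·(S₀ − S) = 0.2815 × 130.5 = 36.74 kg VSS/d.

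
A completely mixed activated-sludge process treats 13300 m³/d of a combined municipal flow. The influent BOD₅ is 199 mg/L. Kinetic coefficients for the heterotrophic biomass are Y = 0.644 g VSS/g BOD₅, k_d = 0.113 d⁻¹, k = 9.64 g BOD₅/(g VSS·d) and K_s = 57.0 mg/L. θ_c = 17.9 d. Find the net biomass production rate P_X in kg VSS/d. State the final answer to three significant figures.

For a completely mixed reactor with recycle the Lawrence–McCarty relation gives S = K_s·(1 + k_d·θ_c) / [θ_c·(Y·k − k_d) − 1] = 57.0 × (1 + 0.113 × 17.9) / [17.9 × (0.644 × 9.64 − 0.113) − 1] = 172.3 / 108.1 = 1.594 mg/L.
The observed yield is Y_obs = Y/(1 + k_d·θ_c) = 0.644 / (1 + 0.113 × 17.9) = 0.644 / 3.023 = 0.2131 g VSS per g BOD₅ removed.
ΔS = 199 − 1.59 = 197.4 mg/L, so the substrate removal rate is 13300 × 197.4/1000 = 2626 kg BOD₅/d.
So the net sludge growth is P_X = 0.2131 × 2626 = 559.4 kg VSS/d.

P_X ≈ 559 kg VSS/d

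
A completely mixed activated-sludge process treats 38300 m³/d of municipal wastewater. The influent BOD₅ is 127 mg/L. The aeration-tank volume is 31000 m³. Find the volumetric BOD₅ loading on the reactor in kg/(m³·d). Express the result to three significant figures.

L_v ≈ 0.157 kg BOD₅/(m³·d)

Volumetric loading L_v = Q·S₀ / V = 38300 × 127 g/m³ / 31000 m³ = 156.9 g/(m³·d) = 0.1569 kg BOD₅/(m³·d).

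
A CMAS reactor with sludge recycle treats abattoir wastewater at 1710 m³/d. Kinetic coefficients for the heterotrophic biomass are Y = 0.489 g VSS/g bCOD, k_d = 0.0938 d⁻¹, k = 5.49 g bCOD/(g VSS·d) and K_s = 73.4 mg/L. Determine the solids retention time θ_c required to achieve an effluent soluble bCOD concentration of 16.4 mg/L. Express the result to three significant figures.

At the target effluent, Y k S/(K_s+S) = 0.489×5.49×16.4/89.80 = 0.4903 d⁻¹.
Then 1/θ_c = μ − k_d = 0.4903 − 0.0938 = 0.3965 d⁻¹, giving θ_c = 2.522 d.

θ_c ≈ 2.52 d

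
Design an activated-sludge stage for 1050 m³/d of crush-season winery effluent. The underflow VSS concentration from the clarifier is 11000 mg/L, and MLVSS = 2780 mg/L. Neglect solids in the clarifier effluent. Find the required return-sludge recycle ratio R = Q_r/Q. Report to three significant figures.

R ≈ 0.338

Mass balance around the secondary clarifier (neglecting effluent solids): R = X / (X_r − X) = 2780 / (11000 − 2780) = 0.3382.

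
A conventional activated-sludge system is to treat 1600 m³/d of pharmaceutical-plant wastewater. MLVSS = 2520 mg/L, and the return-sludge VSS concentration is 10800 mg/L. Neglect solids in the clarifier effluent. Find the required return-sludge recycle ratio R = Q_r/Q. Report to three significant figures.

R ≈ 0.304

Mass balance around the secondary clarifier (neglecting effluent solids): R = X / (X_r − X) = 2520 / (10800 − 2520) = 0.3043.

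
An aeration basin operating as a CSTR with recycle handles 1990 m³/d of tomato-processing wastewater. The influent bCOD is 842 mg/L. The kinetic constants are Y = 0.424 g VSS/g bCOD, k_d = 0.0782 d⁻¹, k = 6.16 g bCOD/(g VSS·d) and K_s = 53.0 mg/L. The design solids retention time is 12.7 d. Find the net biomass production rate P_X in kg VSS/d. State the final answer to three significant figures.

For a completely mixed reactor with recycle the Lawrence–McCarty relation gives S = K_s·(1 + k_d·θ_c) / [θ_c·(Y·k − k_d) − 1] = 53.0 × (1 + 0.0782 × 12.7) / [12.7 × (0.424 × 6.16 − 0.0782) − 1] = 105.6 / 31.18 = 3.388 mg/L.
Y_obs = Y / (1 + k_d θ_c) = 0.424 / (1 + 0.0782 × 12.7) = 0.424 / 1.993 = 0.2127.
Mass of bCOD removed per day: Q(S₀ − S) = 1990 × 838.6 g/m³ = 1669 kg/d.
Net biomass production P_X = Y_obs × Q·(S₀ − S) = 0.2127 × 1669 = 355.0 kg VSS/d.

P_X ≈ 355 kg VSS/d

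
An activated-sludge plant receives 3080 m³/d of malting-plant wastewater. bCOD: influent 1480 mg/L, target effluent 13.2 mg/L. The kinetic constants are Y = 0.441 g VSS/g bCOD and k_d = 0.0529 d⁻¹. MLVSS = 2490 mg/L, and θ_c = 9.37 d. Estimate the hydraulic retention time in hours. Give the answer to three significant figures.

Steady-state biomass mass balance: V·X·(1 + k_d·θ_c) = Y·Q·(S₀ − S)·θ_c, so V = 0.441 × 3080 × (1480 − 13.2) × 9.37 / [2490 × (1 + 0.0529 × 9.37)] = 1.87×10^7 / 3724 = 5013 m³.
τ = V/Q = 5013/3080 = 1.627 d, or 39.06 h.

τ ≈ 39.1 h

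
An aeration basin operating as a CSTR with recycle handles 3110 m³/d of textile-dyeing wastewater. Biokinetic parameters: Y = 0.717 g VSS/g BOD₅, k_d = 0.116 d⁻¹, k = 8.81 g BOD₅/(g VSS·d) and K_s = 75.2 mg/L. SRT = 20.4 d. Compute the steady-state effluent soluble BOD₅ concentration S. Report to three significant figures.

S ≈ 2.02 mg/L

Effluent substrate depends only on kinetics and SRT: S = K_s(1 + k_d θ_c) / [θ_c(Yk − k_d) − 1] = 75.2 × (1 + 0.116 × 20.4) / [20.4 × (0.717 × 8.81 − 0.116) − 1] = 253.2 / 125.5 = 2.017 mg/L.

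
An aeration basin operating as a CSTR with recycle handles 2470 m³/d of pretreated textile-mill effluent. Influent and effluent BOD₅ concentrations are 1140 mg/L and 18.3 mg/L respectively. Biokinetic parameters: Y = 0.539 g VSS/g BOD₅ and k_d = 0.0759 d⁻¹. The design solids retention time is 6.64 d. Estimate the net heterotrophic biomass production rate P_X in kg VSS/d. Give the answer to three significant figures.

P_X ≈ 993 kg VSS/d

Observed yield with endogenous decay: Y_obs = Y / (1 + k_d·θ_c) = 0.539 / (1 + 0.0759 × 6.64) = 0.539 / 1.504 = 0.3584 g VSS/g BOD₅.
Q·(S₀ − S) = 2470 × (1140 − 18.3) × 10⁻³ = 2771 kg/d removed.
P_X = Y_obs · Q(S₀ − S) = 0.3584 × 2771 = 992.9 kg VSS/d.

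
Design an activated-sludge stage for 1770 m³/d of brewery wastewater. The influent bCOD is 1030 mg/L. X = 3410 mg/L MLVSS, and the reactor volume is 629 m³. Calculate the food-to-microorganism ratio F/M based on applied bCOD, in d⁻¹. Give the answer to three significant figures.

F/M ≈ 0.850 d⁻¹

F/M = Q·S₀ / (V·X) = 1770 × 1030 / (629.0 × 3410) = 0.8500 g bCOD·(g VSS·d)⁻¹.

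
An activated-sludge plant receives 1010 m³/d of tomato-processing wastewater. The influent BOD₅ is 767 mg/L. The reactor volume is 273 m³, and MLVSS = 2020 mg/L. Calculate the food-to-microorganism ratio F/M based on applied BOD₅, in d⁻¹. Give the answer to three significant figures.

F/M ≈ 1.40 d⁻¹

Food-to-microorganism ratio F/M = Q S₀ / (V X) = 1010 × 767 / (273.0 × 2020) = 1.405 d⁻¹.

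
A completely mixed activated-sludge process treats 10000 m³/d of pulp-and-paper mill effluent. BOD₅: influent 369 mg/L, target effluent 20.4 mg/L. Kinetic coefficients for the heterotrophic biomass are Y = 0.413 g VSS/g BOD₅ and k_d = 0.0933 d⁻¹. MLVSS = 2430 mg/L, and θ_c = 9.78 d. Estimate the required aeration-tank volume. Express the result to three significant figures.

From the SRT design equation V = Y Q (S₀−S) θ_c / [X (1 + k_d θ_c)] = 0.413 × 10000 × (369 − 20.4) × 9.78 / [2430 × (1 + 0.0933 × 9.78)] = 1.41×10^7 / 4647 = 3030 m³.

V ≈ 3030 m³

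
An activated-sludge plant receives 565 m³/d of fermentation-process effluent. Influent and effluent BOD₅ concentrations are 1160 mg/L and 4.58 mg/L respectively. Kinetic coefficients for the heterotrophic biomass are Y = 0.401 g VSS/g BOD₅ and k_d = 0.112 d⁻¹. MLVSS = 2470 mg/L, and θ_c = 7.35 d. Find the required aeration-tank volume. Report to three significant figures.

V ≈ 427 m³

Rearranging the biomass balance for a CMAS with decay, V = Y·Q·ΔS·θ_c / [X·(1+k_d θ_c)] = 0.401 × 565 × (1160 − 4.58) × 7.35 / [2470 × (1 + 0.112 × 7.35)] = 1.92×10^6 / 4503 = 427.3 m³.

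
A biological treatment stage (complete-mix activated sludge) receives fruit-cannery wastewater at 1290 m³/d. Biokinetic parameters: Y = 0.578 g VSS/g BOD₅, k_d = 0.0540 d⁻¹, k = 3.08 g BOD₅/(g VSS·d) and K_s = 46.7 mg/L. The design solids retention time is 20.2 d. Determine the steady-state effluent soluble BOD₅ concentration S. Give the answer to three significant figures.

For a completely mixed reactor with recycle the Lawrence–McCarty relation gives S = K_s·(1 + k_d·θ_c) / [θ_c·(Y·k − k_d) − 1] = 46.7 × (1 + 0.0540 × 20.2) / [20.2 × (0.578 × 3.08 − 0.0540) − 1] = 97.64 / 33.87 = 2.883 mg/L.

S ≈ 2.88 mg/L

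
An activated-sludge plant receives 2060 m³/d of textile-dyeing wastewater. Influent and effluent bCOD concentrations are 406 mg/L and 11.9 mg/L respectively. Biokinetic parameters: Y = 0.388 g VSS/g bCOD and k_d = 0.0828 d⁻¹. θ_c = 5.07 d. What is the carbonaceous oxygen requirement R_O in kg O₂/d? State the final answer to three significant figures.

Y_obs = Y / (1 + k_d θ_c) = 0.388 / (1 + 0.0828 × 5.07) = 0.388 / 1.420 = 0.2733.
ΔS = 406 − 11.9 = 394.1 mg/L, so the substrate removal rate is 2060 × 394.1/1000 = 811.8 kg bCOD/d.
P_X = Y_obs·Q·(S₀ − S) = 0.2733 × 811.8 = 221.9 kg VSS/d.
R_O = Q·ΔS − 1.42 P_X = 811.8 − 315.0 = 496.8 kg O₂/d.

R_O ≈ 497 kg O₂/d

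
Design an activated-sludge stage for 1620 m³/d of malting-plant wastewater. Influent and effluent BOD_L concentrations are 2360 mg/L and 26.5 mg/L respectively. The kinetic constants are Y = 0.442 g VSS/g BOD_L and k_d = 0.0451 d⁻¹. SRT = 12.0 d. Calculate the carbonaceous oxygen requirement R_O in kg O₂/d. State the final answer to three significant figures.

Observed yield with endogenous decay: Y_obs = Y / (1 + k_d·θ_c) = 0.442 / (1 + 0.0451 × 12.0) = 0.442 / 1.541 = 0.2868 g VSS/g BOD_L.
Mass of BOD_L removed per day: Q(S₀ − S) = 1620 × 2334 g/m³ = 3780 kg/d.
P_X = Y_obs·Q·(S₀ − S) = 0.2868 × 3780 = 1084 kg VSS/d.
R_O = Q·ΔS − 1.42 P_X = 3780 − 1539 = 2241 kg O₂/d.

R_O ≈ 2240 kg O₂/d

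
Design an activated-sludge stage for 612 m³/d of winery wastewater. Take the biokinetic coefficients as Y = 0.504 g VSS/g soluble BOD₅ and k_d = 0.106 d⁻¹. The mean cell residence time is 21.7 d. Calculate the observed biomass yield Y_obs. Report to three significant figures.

Observed yield with endogenous decay: Y_obs = Y / (1 + k_d·θ_c) = 0.504 / (1 + 0.106 × 21.7) = 0.504 / 3.300 = 0.1527 g VSS/g soluble BOD₅.

Y_obs ≈ 0.153 g VSS/g soluble BOD₅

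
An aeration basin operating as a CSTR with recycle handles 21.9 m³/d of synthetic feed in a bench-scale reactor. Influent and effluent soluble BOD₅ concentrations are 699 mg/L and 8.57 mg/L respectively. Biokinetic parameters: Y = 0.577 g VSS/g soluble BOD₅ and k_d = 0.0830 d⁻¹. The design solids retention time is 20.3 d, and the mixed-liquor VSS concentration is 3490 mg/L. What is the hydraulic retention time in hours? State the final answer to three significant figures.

Rearranging the biomass balance for a CMAS with decay, V = Y·Q·ΔS·θ_c / [X·(1+k_d θ_c)] = 0.577 × 21.9 × (699 − 8.57) × 20.3 / [3490 × (1 + 0.0830 × 20.3)] = 1.77×10^5 / 9370 = 18.90 m³.
Hydraulic retention time τ = V/Q = 18.90 / 21.9 = 0.8631 d = 20.71 h.

τ ≈ 20.7 h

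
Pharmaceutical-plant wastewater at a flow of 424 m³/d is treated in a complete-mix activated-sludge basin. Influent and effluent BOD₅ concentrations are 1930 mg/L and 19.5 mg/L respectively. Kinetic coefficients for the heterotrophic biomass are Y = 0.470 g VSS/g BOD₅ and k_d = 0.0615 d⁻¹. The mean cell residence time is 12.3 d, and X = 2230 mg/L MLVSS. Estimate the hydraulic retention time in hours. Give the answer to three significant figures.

Steady-state biomass mass balance: V·X·(1 + k_d·θ_c) = Y·Q·(S₀ − S)·θ_c, so V = 0.470 × 424 × (1930 − 19.5) × 12.3 / [2230 × (1 + 0.0615 × 12.3)] = 4.68×10^6 / 3917 = 1196 m³.
Hydraulic retention time τ = V/Q = 1196 / 424 = 2.820 d = 67.67 h.

τ ≈ 67.7 h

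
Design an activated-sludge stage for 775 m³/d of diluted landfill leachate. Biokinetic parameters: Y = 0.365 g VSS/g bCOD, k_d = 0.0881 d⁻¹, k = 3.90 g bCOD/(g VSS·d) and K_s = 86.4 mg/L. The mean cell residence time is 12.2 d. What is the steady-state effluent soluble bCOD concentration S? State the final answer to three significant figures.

From the Monod/SRT balance for a CMAS, S = K_s·(1+k_d θ_c)/[θ_c·(Y k − k_d) − 1] = 86.4 × (1 + 0.0881 × 12.2) / [12.2 × (0.365 × 3.90 − 0.0881) − 1] = 179.3 / 15.29 = 11.72 mg/L.

S ≈ 11.7 mg/L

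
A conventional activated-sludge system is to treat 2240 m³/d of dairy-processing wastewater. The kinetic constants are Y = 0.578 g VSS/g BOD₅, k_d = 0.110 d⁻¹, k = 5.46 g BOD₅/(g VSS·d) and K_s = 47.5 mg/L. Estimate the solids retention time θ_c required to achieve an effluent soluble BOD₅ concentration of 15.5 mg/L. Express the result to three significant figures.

At the target effluent, Y k S/(K_s+S) = 0.578×5.46×15.5/63.00 = 0.7764 d⁻¹.
θ_c = 1/(μ − k_d) = 1/(0.7764 − 0.110) = 1/0.6664 = 1.500 d.

θ_c ≈ 1.50 d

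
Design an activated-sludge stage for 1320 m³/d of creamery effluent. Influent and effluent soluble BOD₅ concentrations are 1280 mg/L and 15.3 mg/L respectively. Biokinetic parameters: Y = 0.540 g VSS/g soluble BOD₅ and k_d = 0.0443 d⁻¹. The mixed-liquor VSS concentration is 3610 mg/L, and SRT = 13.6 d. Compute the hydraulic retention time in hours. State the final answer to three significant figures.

τ ≈ 38.5 h

Rearranging the biomass balance for a CMAS with decay, V = Y·Q·ΔS·θ_c / [X·(1+k_d θ_c)] = 0.540 × 1320 × (1280 − 15.3) × 13.6 / [3610 × (1 + 0.0443 × 13.6)] = 1.23×10^7 / 5785 = 2119 m³.
Hydraulic retention time τ = V/Q = 2119 / 1320 = 1.606 d = 38.53 h.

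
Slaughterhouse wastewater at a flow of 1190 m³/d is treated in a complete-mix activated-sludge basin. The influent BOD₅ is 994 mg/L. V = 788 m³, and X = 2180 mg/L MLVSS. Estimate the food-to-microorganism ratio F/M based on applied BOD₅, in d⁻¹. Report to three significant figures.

Food-to-microorganism ratio F/M = Q S₀ / (V X) = 1190 × 994 / (788.0 × 2180) = 0.6886 d⁻¹.

F/M ≈ 0.689 d⁻¹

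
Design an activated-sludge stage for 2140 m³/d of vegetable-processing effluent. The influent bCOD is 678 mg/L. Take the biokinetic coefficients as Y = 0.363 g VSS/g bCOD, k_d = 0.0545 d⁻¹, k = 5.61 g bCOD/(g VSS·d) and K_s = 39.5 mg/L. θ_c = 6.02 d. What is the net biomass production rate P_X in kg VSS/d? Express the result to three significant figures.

For a completely mixed reactor with recycle the Lawrence–McCarty relation gives S = K_s·(1 + k_d·θ_c) / [θ_c·(Y·k − k_d) − 1] = 39.5 × (1 + 0.0545 × 6.02) / [6.02 × (0.363 × 5.61 − 0.0545) − 1] = 52.46 / 10.93 = 4.799 mg/L.
Y_obs = Y / (1 + k_d θ_c) = 0.363 / (1 + 0.0545 × 6.02) = 0.363 / 1.328 = 0.2733.
ΔS = 678 − 4.80 = 673.2 mg/L, so the substrate removal rate is 2140 × 673.2/1000 = 1441 kg bCOD/d.
So the net sludge growth is P_X = 0.2733 × 1441 = 393.8 kg VSS/d.

P_X ≈ 394 kg VSS/d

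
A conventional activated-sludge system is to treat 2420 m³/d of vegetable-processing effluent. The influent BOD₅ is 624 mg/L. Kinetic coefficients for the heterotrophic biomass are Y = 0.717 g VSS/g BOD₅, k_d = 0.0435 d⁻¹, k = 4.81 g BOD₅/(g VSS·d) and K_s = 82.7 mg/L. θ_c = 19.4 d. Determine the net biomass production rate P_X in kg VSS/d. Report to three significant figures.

For a completely mixed reactor with recycle the Lawrence–McCarty relation gives S = K_s·(1 + k_d·θ_c) / [θ_c·(Y·k − k_d) − 1] = 82.7 × (1 + 0.0435 × 19.4) / [19.4 × (0.717 × 4.81 − 0.0435) − 1] = 152.5 / 65.06 = 2.344 mg/L.
Correct the yield for decay: Y_obs = Y/(1 + k_d θ_c) = 0.717 / (1 + 0.0435 × 19.4) = 0.717 / 1.844 = 0.3888.
Substrate removed = Q·(S₀ − S) = 2420 m³/d × (624 − 2.34) g/m³ = 1.5×10^6 g/d = 1504 kg/d.
P_X = Y_obs · Q(S₀ − S) = 0.3888 × 1504 = 585.0 kg VSS/d.

P_X ≈ 585 kg VSS/d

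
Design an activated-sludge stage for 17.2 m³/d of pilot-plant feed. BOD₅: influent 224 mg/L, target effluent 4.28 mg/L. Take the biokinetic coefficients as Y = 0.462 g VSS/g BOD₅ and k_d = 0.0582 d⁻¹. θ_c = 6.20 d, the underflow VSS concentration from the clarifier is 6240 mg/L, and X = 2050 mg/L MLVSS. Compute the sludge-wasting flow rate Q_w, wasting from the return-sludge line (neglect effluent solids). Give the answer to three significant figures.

Q_w ≈ 0.206 m³/d

Rearranging the biomass balance for a CMAS with decay, V = Y·Q·ΔS·θ_c / [X·(1+k_d θ_c)] = 0.462 × 17.2 × (224 − 4.28) × 6.20 / [2050 × (1 + 0.0582 × 6.20)] = 1.08×10^4 / 2790 = 3.880 m³.
θ_c = V·X/(Q_w·X_r) when wasting from the recycle, so Q_w = V·X/(θ_c·X_r) = 3.880 × 2050 / (6.20 × 6240) = 0.2056 m³/d.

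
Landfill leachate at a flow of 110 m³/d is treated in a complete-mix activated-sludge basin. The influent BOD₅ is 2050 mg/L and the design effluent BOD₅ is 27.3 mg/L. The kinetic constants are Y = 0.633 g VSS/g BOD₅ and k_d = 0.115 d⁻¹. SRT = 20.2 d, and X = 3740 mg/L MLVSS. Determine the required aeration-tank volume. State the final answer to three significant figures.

V ≈ 229 m³

Steady-state biomass mass balance: V·X·(1 + k_d·θ_c) = Y·Q·(S₀ − S)·θ_c, so V = 0.633 × 110 × (2050 − 27.3) × 20.2 / [3740 × (1 + 0.115 × 20.2)] = 2.84×10^6 / 12428 = 228.9 m³.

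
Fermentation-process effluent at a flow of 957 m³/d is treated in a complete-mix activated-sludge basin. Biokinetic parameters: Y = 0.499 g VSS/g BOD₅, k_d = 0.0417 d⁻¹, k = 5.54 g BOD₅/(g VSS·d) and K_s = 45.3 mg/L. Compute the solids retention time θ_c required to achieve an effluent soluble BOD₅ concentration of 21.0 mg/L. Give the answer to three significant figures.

θ_c ≈ 1.20 d

Specific growth rate at S = 21.0 mg/L: μ = YkS/(K_s+S) = 0.499·5.54·21.0/(45.3+21.0) = 0.8756 d⁻¹.
θ_c = 1/(μ − k_d) = 1/(0.8756 − 0.0417) = 1/0.8339 = 1.199 d.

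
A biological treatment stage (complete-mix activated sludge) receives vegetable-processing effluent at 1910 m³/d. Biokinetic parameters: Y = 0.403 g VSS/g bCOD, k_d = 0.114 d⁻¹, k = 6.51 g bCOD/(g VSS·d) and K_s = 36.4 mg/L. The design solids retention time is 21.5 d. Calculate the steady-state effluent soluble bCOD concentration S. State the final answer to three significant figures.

Effluent substrate depends only on kinetics and SRT: S = K_s(1 + k_d θ_c) / [θ_c(Yk − k_d) − 1] = 36.4 × (1 + 0.114 × 21.5) / [21.5 × (0.403 × 6.51 − 0.114) − 1] = 125.6 / 52.95 = 2.372 mg/L.

S ≈ 2.37 mg/L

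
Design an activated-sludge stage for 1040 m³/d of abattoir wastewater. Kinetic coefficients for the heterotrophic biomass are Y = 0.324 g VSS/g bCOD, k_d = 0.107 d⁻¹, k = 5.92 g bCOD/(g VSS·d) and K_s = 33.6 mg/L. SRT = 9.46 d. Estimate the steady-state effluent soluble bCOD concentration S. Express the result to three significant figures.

S ≈ 4.19 mg/L

Effluent substrate depends only on kinetics and SRT: S = K_s(1 + k_d θ_c) / [θ_c(Yk − k_d) − 1] = 33.6 × (1 + 0.107 × 9.46) / [9.46 × (0.324 × 5.92 − 0.107) − 1] = 67.61 / 16.13 = 4.191 mg/L.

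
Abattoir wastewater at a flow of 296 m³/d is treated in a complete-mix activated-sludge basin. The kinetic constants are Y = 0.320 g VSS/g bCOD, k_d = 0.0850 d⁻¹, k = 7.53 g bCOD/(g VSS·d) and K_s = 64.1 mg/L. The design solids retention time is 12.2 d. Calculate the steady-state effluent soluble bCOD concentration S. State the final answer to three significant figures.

S ≈ 4.77 mg/L

From the Monod/SRT balance for a CMAS, S = K_s·(1+k_d θ_c)/[θ_c·(Y k − k_d) − 1] = 64.1 × (1 + 0.0850 × 12.2) / [12.2 × (0.320 × 7.53 − 0.0850) − 1] = 130.6 / 27.36 = 4.772 mg/L.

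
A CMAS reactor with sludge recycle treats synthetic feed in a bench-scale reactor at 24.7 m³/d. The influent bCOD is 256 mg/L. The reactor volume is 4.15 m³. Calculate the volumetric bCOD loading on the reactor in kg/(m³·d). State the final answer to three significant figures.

L_v ≈ 1.52 kg bCOD/(m³·d)

Volumetric loading L_v = Q·S₀ / V = 24.7 × 256 g/m³ / 4.150 m³ = 1524 g/(m³·d) = 1.524 kg bCOD/(m³·d).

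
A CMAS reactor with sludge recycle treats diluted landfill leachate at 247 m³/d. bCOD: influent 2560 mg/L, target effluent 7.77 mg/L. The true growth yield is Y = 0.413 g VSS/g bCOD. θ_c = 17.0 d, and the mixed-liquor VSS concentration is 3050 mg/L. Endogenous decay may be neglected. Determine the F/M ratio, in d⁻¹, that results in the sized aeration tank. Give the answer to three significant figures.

F/M ≈ 0.143 d⁻¹

With k_d = 0 the design equation reduces to V = Y Q (S₀−S) θ_c / X = 0.413 × 247 × (2560 − 7.77) × 17.0 / 3050 = 1451 m³.
F/M = Q·S₀ / (V·X) = 247 × 2560 / (1451 × 3050) = 0.1429 g bCOD·(g VSS·d)⁻¹.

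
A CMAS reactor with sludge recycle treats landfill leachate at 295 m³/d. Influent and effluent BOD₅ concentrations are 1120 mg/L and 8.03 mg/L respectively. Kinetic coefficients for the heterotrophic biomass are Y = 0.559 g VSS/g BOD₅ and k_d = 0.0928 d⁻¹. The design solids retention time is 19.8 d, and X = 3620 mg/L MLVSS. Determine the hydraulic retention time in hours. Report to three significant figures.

Steady-state biomass mass balance: V·X·(1 + k_d·θ_c) = Y·Q·(S₀ − S)·θ_c, so V = 0.559 × 295 × (1120 − 8.03) × 19.8 / [3620 × (1 + 0.0928 × 19.8)] = 3.63×10^6 / 10272 = 353.5 m³.
Hydraulic retention time τ = V/Q = 353.5 / 295 = 1.198 d = 28.76 h.

τ ≈ 28.8 h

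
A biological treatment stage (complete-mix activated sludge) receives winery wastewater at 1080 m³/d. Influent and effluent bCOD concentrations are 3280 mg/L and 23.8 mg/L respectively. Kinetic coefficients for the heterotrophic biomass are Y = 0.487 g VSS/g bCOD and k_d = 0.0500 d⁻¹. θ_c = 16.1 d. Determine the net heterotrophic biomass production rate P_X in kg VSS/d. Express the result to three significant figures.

Y_obs = Y / (1 + k_d θ_c) = 0.487 / (1 + 0.0500 × 16.1) = 0.487 / 1.805 = 0.2698.
ΔS = 3280 − 23.8 = 3256 mg/L, so the substrate removal rate is 1080 × 3256/1000 = 3517 kg bCOD/d.
Net biomass production P_X = Y_obs × Q·(S₀ − S) = 0.2698 × 3517 = 948.8 kg VSS/d.

P_X ≈ 949 kg VSS/d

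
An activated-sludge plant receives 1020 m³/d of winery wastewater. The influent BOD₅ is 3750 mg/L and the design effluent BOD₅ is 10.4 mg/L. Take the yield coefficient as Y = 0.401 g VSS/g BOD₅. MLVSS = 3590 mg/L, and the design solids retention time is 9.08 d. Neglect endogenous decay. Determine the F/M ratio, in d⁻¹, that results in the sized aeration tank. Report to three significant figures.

V·X = Y·Q·ΔS·θ_c gives V = 0.401 × 1020 × (3750 − 10.4) × 9.08 / 3590 = 3869 m³.
F/M = applied load / biomass = Q·S₀/(V·X) = 1020 × 3750 / (3869 × 3590) = 0.2754 d⁻¹.

F/M ≈ 0.275 d⁻¹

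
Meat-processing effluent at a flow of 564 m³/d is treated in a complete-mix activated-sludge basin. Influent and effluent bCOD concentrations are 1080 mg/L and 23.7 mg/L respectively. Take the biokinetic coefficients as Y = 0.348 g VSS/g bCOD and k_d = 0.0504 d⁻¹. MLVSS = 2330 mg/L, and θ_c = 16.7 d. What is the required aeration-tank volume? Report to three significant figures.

Rearranging the biomass balance for a CMAS with decay, V = Y·Q·ΔS·θ_c / [X·(1+k_d θ_c)] = 0.348 × 564 × (1080 − 23.7) × 16.7 / [2330 × (1 + 0.0504 × 16.7)] = 3.46×10^6 / 4291 = 806.8 m³.

V ≈ 807 m³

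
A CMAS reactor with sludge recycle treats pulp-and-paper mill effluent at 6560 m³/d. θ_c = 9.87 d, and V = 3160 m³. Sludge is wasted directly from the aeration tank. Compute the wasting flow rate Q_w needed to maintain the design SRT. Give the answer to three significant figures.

Wasting from the aeration tank: Q_w = V / θ_c = 3160 / 9.87 = 320.2 m³/d.

Q_w ≈ 320 m³/d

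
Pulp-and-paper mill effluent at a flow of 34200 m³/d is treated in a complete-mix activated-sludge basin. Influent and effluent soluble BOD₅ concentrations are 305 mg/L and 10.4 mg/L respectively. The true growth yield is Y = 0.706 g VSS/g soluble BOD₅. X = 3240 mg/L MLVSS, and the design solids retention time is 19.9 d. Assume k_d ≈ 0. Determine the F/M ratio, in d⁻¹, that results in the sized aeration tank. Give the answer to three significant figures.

Biomass mass balance (decay neglected): V·X = Y·Q·(S₀ − S)·θ_c, so V = 0.706 × 34200 × (305 − 10.4) × 19.9 / 3240 = 43689 m³.
Food-to-microorganism ratio F/M = Q S₀ / (V X) = 34200 × 305 / (43689 × 3240) = 0.07369 d⁻¹.

F/M ≈ 0.0737 d⁻¹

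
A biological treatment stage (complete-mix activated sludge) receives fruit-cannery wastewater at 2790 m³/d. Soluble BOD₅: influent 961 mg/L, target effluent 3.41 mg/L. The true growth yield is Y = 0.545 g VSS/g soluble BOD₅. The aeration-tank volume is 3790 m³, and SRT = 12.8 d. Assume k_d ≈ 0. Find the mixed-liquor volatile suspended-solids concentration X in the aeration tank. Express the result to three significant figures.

X = Y·Q·ΔS·θ_c / V = 0.545 × 2790 × (961 − 3.41) × 12.8 / 3790 = 4918 mg/L.

X ≈ 4920 mg/L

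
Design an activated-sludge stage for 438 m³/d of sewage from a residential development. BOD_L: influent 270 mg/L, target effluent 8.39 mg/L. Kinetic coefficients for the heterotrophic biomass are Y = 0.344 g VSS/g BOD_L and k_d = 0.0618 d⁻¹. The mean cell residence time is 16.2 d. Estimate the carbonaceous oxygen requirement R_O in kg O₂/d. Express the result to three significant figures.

R_O ≈ 86.6 kg O₂/d

Observed yield with endogenous decay: Y_obs = Y / (1 + k_d·θ_c) = 0.344 / (1 + 0.0618 × 16.2) = 0.344 / 2.001 = 0.1719 g VSS/g BOD_L.
Q·(S₀ − S) = 438 × (270 − 8.39) × 10⁻³ = 114.6 kg/d removed.
Net sludge production P_X = 0.1719 × 114.6 = 19.70 kg VSS/d.
R_O = Q·ΔS − 1.42 P_X = 114.6 − 27.97 = 86.62 kg O₂/d.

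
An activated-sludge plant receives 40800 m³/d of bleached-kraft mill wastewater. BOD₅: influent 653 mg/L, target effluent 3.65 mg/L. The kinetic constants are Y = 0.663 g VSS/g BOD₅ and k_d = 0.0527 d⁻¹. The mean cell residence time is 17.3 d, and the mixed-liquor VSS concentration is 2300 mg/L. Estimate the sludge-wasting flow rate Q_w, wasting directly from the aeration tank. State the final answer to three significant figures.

Q_w ≈ 3990 m³/d

Steady-state biomass mass balance: V·X·(1 + k_d·θ_c) = Y·Q·(S₀ − S)·θ_c, so V = 0.663 × 40800 × (653 − 3.65) × 17.3 / [2300 × (1 + 0.0527 × 17.3)] = 3.04×10^8 / 4397 = 69111 m³.
With mixed-liquor wasting, θ_c = V/Q_w, so Q_w = V/θ_c = 69111/17.3 = 3995 m³/d.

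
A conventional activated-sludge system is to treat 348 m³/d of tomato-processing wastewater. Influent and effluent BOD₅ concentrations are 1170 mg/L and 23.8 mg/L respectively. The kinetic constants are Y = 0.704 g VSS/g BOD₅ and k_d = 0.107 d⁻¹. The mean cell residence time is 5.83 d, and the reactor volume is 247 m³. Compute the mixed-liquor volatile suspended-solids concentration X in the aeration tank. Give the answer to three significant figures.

From V·X·(1 + k_d·θ_c) = Y·Q·(S₀ − S)·θ_c: X = 0.704 × 348 × (1170 − 23.8) × 5.83 / [247 × (1 + 0.107 × 5.83)] = 4082 mg/L.

X ≈ 4080 mg/L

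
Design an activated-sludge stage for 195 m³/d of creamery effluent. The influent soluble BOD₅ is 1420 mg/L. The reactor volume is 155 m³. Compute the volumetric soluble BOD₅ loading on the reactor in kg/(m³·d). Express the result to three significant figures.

Applied soluble BOD₅ load per unit volume = Q·S₀/V = (195 × 1420/1000)/155.0 = 1.786 kg soluble BOD₅·m⁻³·d⁻¹.

L_v ≈ 1.79 kg soluble BOD₅/(m³·d)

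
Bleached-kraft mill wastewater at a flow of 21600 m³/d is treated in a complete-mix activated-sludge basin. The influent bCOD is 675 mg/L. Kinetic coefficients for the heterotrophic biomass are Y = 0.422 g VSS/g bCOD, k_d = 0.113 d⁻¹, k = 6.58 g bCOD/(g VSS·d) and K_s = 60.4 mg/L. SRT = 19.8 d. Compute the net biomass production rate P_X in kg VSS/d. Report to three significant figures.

For a completely mixed reactor with recycle the Lawrence–McCarty relation gives S = K_s·(1 + k_d·θ_c) / [θ_c·(Y·k − k_d) − 1] = 60.4 × (1 + 0.113 × 19.8) / [19.8 × (0.422 × 6.58 − 0.113) − 1] = 195.5 / 51.74 = 3.779 mg/L.
The observed yield is Y_obs = Y/(1 + k_d·θ_c) = 0.422 / (1 + 0.113 × 19.8) = 0.422 / 3.237 = 0.1304 g VSS per g bCOD removed.
Q·(S₀ − S) = 21600 × (675 − 3.78) × 10⁻³ = 14498 kg/d removed.
Net biomass production P_X = Y_obs × Q·(S₀ − S) = 0.1304 × 14498 = 1890 kg VSS/d.

P_X ≈ 1890 kg VSS/d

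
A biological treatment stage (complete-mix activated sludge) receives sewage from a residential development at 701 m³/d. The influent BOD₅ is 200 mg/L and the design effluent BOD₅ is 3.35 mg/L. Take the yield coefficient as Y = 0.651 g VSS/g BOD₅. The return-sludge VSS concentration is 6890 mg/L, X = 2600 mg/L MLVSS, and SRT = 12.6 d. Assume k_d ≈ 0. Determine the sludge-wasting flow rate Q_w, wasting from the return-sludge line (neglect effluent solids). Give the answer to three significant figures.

V·X = Y·Q·ΔS·θ_c gives V = 0.651 × 701 × (200 − 3.35) × 12.6 / 2600 = 434.9 m³.
Wasting from the return line (neglecting effluent solids): Q_w = V·X / (θ_c·X_r) = 434.9 × 2600 / (12.6 × 6890) = 13.02 m³/d.

Q_w ≈ 13.0 m³/d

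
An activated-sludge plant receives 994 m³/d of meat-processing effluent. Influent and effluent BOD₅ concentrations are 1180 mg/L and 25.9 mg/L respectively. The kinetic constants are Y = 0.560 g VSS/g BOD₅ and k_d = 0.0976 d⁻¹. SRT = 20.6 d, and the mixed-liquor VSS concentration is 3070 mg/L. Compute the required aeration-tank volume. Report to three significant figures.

Rearranging the biomass balance for a CMAS with decay, V = Y·Q·ΔS·θ_c / [X·(1+k_d θ_c)] = 0.560 × 994 × (1180 − 25.9) × 20.6 / [3070 × (1 + 0.0976 × 20.6)] = 1.32×10^7 / 9242 = 1432 m³.

V ≈ 1430 m³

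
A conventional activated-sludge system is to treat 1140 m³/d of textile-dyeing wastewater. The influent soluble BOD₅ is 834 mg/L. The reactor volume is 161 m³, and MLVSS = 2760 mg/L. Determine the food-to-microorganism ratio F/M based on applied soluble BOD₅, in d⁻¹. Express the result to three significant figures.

F/M = Q·S₀ / (V·X) = 1140 × 834 / (161.0 × 2760) = 2.140 g soluble BOD₅·(g VSS·d)⁻¹.

F/M ≈ 2.14 d⁻¹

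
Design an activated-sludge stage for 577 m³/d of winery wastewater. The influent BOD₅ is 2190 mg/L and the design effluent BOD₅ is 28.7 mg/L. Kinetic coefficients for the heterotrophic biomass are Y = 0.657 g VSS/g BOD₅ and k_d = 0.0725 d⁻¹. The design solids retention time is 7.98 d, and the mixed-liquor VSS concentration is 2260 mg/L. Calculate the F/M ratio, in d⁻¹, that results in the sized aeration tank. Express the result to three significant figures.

F/M ≈ 0.305 d⁻¹

Steady-state biomass mass balance: V·X·(1 + k_d·θ_c) = Y·Q·(S₀ − S)·θ_c, so V = 0.657 × 577 × (2190 − 28.7) × 7.98 / [2260 × (1 + 0.0725 × 7.98)] = 6.54×10^6 / 3568 = 1833 m³.
F/M = Q·S₀ / (V·X) = 577 × 2190 / (1833 × 2260) = 0.3051 g BOD₅·(g VSS·d)⁻¹.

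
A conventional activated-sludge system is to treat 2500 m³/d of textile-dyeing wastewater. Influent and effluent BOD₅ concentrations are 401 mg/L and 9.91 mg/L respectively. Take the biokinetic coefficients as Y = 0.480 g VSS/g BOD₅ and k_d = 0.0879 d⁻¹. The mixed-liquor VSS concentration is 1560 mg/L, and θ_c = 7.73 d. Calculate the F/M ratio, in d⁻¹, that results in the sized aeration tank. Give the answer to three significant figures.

From the SRT design equation V = Y Q (S₀−S) θ_c / [X (1 + k_d θ_c)] = 0.480 × 2500 × (401 − 9.91) × 7.73 / [1560 × (1 + 0.0879 × 7.73)] = 3.63×10^6 / 2620 = 1385 m³.
F/M = Q·S₀ / (V·X) = 2500 × 401 / (1385 × 1560) = 0.4641 g BOD₅·(g VSS·d)⁻¹.

F/M ≈ 0.464 d⁻¹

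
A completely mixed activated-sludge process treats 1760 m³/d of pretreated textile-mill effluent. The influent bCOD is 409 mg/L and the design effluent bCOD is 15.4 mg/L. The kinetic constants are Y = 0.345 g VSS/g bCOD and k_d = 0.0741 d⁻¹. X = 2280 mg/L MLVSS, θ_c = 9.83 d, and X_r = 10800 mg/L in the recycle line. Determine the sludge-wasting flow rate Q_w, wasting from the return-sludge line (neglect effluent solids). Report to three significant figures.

Q_w ≈ 12.8 m³/d

Steady-state biomass mass balance: V·X·(1 + k_d·θ_c) = Y·Q·(S₀ − S)·θ_c, so V = 0.345 × 1760 × (409 − 15.4) × 9.83 / [2280 × (1 + 0.0741 × 9.83)] = 2.35×10^6 / 3941 = 596.2 m³.
Q_w = (V·X)/(θ_c X_r) = 596.2 × 2280 / (9.83 × 10800) = 12.80 m³/d.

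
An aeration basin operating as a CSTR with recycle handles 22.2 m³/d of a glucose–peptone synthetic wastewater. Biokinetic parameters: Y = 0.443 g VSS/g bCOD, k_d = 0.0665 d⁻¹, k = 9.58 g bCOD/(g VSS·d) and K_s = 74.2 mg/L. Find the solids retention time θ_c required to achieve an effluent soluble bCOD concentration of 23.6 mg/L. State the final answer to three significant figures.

θ_c ≈ 1.04 d

Specific growth rate at S = 23.6 mg/L: μ = YkS/(K_s+S) = 0.443·9.58·23.6/(74.2+23.6) = 1.024 d⁻¹.
Then 1/θ_c = μ − k_d = 1.024 − 0.0665 = 0.9576 d⁻¹, giving θ_c = 1.044 d.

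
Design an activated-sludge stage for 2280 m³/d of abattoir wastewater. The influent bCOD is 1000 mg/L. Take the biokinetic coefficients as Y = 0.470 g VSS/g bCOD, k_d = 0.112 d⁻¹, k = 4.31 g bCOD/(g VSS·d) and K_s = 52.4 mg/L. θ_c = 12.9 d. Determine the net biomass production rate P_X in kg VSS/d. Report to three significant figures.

From the Monod/SRT balance for a CMAS, S = K_s·(1+k_d θ_c)/[θ_c·(Y k − k_d) − 1] = 52.4 × (1 + 0.112 × 12.9) / [12.9 × (0.470 × 4.31 − 0.112) − 1] = 128.1 / 23.69 = 5.408 mg/L.
Y_obs = Y / (1 + k_d θ_c) = 0.470 / (1 + 0.112 × 12.9) = 0.470 / 2.445 = 0.1922.
Q·(S₀ − S) = 2280 × (1000 − 5.41) × 10⁻³ = 2268 kg/d removed.
Biomass produced: P_X = Y_obs·Q·ΔS = 0.1922 × 2268 ≈ 435.9 kg VSS/d.

P_X ≈ 436 kg VSS/d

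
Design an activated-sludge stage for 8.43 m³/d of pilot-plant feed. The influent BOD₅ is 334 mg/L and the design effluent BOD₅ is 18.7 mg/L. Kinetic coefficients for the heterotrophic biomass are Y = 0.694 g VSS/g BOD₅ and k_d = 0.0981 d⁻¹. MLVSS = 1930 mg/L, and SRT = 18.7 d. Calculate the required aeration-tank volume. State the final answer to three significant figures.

Steady-state biomass mass balance: V·X·(1 + k_d·θ_c) = Y·Q·(S₀ − S)·θ_c, so V = 0.694 × 8.43 × (334 − 18.7) × 18.7 / [1930 × (1 + 0.0981 × 18.7)] = 3.45×10^4 / 5471 = 6.306 m³.

V ≈ 6.31 m³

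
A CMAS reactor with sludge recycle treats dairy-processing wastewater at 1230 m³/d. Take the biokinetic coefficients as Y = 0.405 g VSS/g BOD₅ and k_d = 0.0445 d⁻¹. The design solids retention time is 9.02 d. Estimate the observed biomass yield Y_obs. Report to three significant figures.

Correct the yield for decay: Y_obs = Y/(1 + k_d θ_c) = 0.405 / (1 + 0.0445 × 9.02) = 0.405 / 1.401 = 0.2890.

Y_obs ≈ 0.289 g VSS/g BOD₅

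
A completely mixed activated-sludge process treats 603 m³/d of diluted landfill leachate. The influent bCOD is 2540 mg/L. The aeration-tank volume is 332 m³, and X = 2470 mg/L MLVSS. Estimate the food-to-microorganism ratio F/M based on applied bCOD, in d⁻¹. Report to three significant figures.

F/M = Q·S₀ / (V·X) = 603 × 2540 / (332.0 × 2470) = 1.868 g bCOD·(g VSS·d)⁻¹.

F/M ≈ 1.87 d⁻¹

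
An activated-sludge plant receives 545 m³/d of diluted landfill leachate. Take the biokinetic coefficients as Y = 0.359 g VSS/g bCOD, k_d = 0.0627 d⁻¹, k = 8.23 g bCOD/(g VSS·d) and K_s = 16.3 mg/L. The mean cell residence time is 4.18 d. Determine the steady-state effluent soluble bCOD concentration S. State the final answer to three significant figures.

S ≈ 1.86 mg/L

Effluent substrate depends only on kinetics and SRT: S = K_s(1 + k_d θ_c) / [θ_c(Yk − k_d) − 1] = 16.3 × (1 + 0.0627 × 4.18) / [4.18 × (0.359 × 8.23 − 0.0627) − 1] = 20.57 / 11.09 = 1.855 mg/L.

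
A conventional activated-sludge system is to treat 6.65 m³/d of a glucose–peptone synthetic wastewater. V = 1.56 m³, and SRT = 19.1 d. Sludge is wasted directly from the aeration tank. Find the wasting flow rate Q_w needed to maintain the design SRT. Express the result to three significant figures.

With mixed-liquor wasting, θ_c = V/Q_w, so Q_w = V/θ_c = 1.560/19.1 = 0.08168 m³/d.

Q_w ≈ 0.0817 m³/d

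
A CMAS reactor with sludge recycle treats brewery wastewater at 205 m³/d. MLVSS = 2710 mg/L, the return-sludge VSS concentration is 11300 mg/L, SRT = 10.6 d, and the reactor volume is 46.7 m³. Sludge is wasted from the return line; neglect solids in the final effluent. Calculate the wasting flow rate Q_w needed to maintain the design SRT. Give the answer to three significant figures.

Q_w ≈ 1.06 m³/d

θ_c = V·X/(Q_w·X_r) when wasting from the recycle, so Q_w = V·X/(θ_c·X_r) = 46.70 × 2710 / (10.6 × 11300) = 1.057 m³/d.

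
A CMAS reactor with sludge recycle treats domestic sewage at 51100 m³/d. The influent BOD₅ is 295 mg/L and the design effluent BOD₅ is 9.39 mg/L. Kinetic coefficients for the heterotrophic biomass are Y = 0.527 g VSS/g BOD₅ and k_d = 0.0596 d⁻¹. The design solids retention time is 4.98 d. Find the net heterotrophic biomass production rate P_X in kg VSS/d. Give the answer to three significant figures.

P_X ≈ 5930 kg VSS/d

Correct the yield for decay: Y_obs = Y/(1 + k_d θ_c) = 0.527 / (1 + 0.0596 × 4.98) = 0.527 / 1.297 = 0.4064.
Substrate removed = Q·(S₀ − S) = 51100 m³/d × (295 − 9.39) g/m³ = 1.46×10^7 g/d = 14595 kg/d.
So the net sludge growth is P_X = 0.4064 × 14595 = 5931 kg VSS/d.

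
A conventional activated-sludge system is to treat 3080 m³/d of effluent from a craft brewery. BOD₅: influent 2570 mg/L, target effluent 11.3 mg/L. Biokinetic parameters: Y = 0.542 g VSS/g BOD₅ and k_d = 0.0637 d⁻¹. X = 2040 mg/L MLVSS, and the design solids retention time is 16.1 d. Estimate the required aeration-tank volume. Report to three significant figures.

Steady-state biomass mass balance: V·X·(1 + k_d·θ_c) = Y·Q·(S₀ − S)·θ_c, so V = 0.542 × 3080 × (2570 − 11.3) × 16.1 / [2040 × (1 + 0.0637 × 16.1)] = 6.88×10^7 / 4132 = 16642 m³.

V ≈ 16600 m³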